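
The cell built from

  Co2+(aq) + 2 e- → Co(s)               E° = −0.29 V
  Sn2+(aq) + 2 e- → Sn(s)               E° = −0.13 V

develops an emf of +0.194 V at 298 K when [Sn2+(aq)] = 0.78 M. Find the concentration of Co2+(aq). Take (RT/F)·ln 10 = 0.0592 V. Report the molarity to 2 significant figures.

With Sn²⁺/Sn at the cathode and Co²⁺/Co at the anode, E°cell = −0.13 − (−0.29) = +0.16 V (n = 2).
From the Nernst equation, log Q = n(E° − E)/0.0592 = 2·(+0.16 − (+0.194))/0.0592 = −1.149.
For Sn2+(aq) + Co(s) → Sn(s) + Co2+(aq), the reaction quotient is Q = [Co2+(aq)] / [Sn2+(aq)].
Isolating [Co2+(aq)] in Q = 10^{−1.149} yields log [Co2+(aq)] = −1.257, i.e. 0.055 M.

0.055 M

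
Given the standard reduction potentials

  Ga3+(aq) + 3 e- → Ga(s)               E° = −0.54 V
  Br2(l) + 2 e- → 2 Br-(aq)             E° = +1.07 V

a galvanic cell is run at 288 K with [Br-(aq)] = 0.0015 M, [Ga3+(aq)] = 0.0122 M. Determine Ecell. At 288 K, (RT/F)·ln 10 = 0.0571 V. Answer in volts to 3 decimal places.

+1.808 V

Br₂/Br⁻ is reduced (cathode, E° = +1.07 V) and Ga³⁺/Ga is oxidized (anode).
The standard potential is +1.07 − (−0.54) = +1.61 V and the balanced reaction transfers n = 6 electrons.
The balanced reaction is 3 Br2(l) + 2 Ga(s) → 6 Br-(aq) + 2 Ga3+(aq), so Q = [Br-(aq)]^6·[Ga3+(aq)]^2 = 1.7×10^−21 and log Q = −20.771.
Applying E = E° − (RT ln10/nF)·log Q gives +1.61 − (0.0571/6)(−20.771) = +1.808 V.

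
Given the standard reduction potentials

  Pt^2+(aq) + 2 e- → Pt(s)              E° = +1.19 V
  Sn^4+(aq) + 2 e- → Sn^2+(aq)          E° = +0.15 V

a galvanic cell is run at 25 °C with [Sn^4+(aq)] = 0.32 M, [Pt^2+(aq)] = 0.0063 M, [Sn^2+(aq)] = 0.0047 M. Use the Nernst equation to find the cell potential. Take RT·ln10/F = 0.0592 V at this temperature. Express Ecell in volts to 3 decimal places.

+0.921 V

Pt²⁺/Pt is reduced (cathode, E° = +1.19 V) and Sn⁴⁺/Sn²⁺ is oxidized (anode).
The standard potential is +1.19 − (+0.15) = +1.04 V and the balanced reaction transfers n = 2 electrons.
Balancing gives Pt^2+(aq) + Sn^2+(aq) → Pt(s) + Sn^4+(aq); hence Q = [Sn^4+(aq)] / ([Pt^2+(aq)]·[Sn^2+(aq)]) = 1.08×10^4 (log Q = 4.034).
E = E° − (0.0592/n)·log Q = +1.04 − (0.0592/2)(4.034) = +0.921 V.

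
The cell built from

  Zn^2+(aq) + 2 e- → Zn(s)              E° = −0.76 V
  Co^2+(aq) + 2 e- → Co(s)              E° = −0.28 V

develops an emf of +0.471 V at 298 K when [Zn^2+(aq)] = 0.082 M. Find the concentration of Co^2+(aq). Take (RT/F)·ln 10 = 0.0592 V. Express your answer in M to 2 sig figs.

0.041 M

The Co²⁺/Co couple has the larger reduction potential, so it is the cathode: E°cell = −0.28 − (−0.76) = +0.48 V and n = 2.
Rearranging E = E° − (0.0592/n)·log Q gives log Q = 2(+0.48 − (+0.471))/0.0592 = 0.304.
For Co^2+(aq) + Zn(s) → Co(s) + Zn^2+(aq), the reaction quotient is Q = [Zn^2+(aq)] / [Co^2+(aq)].
Isolating [Co^2+(aq)] in Q = 10^{0.304} yields log [Co^2+(aq)] = −1.390, i.e. 0.041 M.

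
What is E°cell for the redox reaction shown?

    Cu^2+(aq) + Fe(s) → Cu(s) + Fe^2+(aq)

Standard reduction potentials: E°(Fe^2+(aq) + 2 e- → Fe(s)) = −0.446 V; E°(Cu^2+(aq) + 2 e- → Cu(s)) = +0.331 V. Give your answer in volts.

In the reaction as written, Cu^2+(aq) is reduced (cathode) and Fe^2+(aq) is produced by oxidation at the anode.
E°cell = E°(cathode) − E°(anode) = +0.331 − (−0.446) = +0.777 V.

+0.777 V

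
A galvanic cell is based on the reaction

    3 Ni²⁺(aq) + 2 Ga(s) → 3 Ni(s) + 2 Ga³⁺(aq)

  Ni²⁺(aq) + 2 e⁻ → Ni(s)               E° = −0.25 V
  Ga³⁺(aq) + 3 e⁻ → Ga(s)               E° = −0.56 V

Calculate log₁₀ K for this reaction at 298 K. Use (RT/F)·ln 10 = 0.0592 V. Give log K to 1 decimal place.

The Ni²⁺/Ni couple is reduced (cathode); E°cell = −0.25 − (−0.56) = +0.31 V with n = 6.
At equilibrium E = 0, so log K = nE°cell / 0.0592 = (6)(+0.31) / 0.0592 = 31.4.

log K = 31.4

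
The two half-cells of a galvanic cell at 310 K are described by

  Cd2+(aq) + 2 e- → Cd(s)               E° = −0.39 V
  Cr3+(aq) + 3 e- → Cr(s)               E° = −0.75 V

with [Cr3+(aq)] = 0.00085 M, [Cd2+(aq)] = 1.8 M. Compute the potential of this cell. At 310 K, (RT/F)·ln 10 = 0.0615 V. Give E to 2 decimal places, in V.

+0.43 V

Cd²⁺/Cd is reduced (cathode, E° = −0.39 V) and Cr³⁺/Cr is oxidized (anode).
E°cell = −0.39 − (−0.75) = +0.36 V, with n = 6 electrons transferred.
Balancing gives 3 Cd2+(aq) + 2 Cr(s) → 3 Cd(s) + 2 Cr3+(aq); hence Q = [Cr3+(aq)]^2 / [Cd2+(aq)]^3 = 1.24×10^−7 (log Q = −6.907).
E = E° − (0.0615/n)·log Q = +0.36 − (0.0615/6)(−6.907) = +0.43 V.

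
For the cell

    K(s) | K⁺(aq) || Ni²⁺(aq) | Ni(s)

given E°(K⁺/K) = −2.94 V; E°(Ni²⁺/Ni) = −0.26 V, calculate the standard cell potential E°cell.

By convention the left-hand electrode in cell notation is the anode (oxidation) and the right-hand electrode is the cathode (reduction).
E°cell = E°(right) − E°(left) = −0.26 − (−2.94) = +2.68 V.

+2.68 V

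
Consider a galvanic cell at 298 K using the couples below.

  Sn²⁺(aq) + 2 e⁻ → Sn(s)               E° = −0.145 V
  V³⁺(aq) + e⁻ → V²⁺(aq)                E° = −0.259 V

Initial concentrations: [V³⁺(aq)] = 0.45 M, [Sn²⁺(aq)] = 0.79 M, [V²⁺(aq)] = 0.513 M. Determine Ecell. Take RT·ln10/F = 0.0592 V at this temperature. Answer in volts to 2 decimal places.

Since E°(Sn²⁺/Sn) > E°(V³⁺/V²⁺), Sn²⁺/Sn serves as the cathode.
E°cell = E°cat − E°an = −0.145 − (−0.259) = +0.114 V; n = 2.
For the overall reaction Sn²⁺(aq) + 2 V²⁺(aq) → Sn(s) + 2 V³⁺(aq), Q = [V³⁺(aq)]^2 / ([Sn²⁺(aq)]·[V²⁺(aq)]^2) = 0.974, giving log Q = −0.011.
By the Nernst equation, E = +0.114 − (0.0592/2)·(−0.011) = +0.11 V.

+0.11 V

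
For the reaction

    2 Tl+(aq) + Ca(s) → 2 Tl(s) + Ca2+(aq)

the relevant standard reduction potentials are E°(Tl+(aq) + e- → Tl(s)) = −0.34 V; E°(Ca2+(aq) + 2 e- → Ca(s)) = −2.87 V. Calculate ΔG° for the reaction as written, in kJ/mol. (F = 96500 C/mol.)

−488 kJ/mol

In the reaction as written Tl+(aq) is reduced, so the Tl⁺/Tl couple is the cathode and Ca²⁺/Ca is the anode.
E°cell = −0.34 − (−2.87) = +2.53 V; balancing electrons gives n = 2.
ΔG° = −nFE°cell = −(2)(96500)(+2.53) J/mol = −488 kJ/mol.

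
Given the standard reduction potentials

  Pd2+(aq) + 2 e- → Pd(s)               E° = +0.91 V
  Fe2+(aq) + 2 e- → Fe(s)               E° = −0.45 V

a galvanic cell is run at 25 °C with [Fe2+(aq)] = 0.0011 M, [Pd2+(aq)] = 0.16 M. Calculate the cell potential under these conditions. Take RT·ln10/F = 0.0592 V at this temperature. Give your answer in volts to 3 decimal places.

+1.424 V

Since E°(Pd²⁺/Pd) > E°(Fe²⁺/Fe), Pd²⁺/Pd serves as the cathode.
E°cell = E°cat − E°an = +0.91 − (−0.45) = +1.36 V; n = 2.
For the overall reaction Pd2+(aq) + Fe(s) → Pd(s) + Fe2+(aq), Q = [Fe2+(aq)] / [Pd2+(aq)] = 0.00688, giving log Q = −2.163.
E = E° − (0.0592/n)·log Q = +1.36 − (0.0592/2)(−2.163) = +1.424 V.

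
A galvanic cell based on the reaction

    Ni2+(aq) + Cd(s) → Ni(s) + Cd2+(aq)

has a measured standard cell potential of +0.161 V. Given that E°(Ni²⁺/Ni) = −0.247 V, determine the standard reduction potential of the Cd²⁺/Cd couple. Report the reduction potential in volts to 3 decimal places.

In the reaction as written the Ni²⁺/Ni couple is reduced (cathode) and Cd²⁺/Cd is oxidized (anode), so E°cell = E°(Ni²⁺/Ni) − E°(Cd²⁺/Cd).
E°(Cd²⁺/Cd) = E°(cathode) − E°cell = −0.247 − (+0.161) = −0.408 V.

−0.408 V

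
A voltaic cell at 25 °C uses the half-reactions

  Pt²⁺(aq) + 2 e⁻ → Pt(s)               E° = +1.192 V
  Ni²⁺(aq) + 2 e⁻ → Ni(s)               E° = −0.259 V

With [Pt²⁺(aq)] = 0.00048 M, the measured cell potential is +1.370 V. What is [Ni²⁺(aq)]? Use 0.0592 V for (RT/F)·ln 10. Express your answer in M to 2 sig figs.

With Pt²⁺/Pt at the cathode and Ni²⁺/Ni at the anode, E°cell = +1.192 − (−0.259) = +1.451 V (n = 2).
Since E = E° − (0.0592/n)·log Q, log Q = n(E° − E)/0.0592 = 2.736.
Balancing electrons gives Pt²⁺(aq) + Ni(s) → Pt(s) + Ni²⁺(aq); thus Q = [Ni²⁺(aq)] / [Pt²⁺(aq)].
Substituting the known concentrations and solving, log [Ni²⁺(aq)] = −0.583 and [Ni²⁺(aq)] = 0.26 M.

0.26 M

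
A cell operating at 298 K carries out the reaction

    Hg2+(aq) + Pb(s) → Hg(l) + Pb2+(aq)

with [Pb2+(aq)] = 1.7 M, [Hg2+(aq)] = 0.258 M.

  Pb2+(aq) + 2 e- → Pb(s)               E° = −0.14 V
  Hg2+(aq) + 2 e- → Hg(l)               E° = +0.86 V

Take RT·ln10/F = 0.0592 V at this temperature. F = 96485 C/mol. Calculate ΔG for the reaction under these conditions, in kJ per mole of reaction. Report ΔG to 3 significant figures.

−188 kJ/mol

E°cell = +0.86 − (−0.14) = +1.00 V; the balanced reaction transfers n = 2 electrons.
The reaction quotient is [Pb2+(aq)] / [Hg2+(aq)] = 6.59; by Nernst, E = +1.00 − (0.0592/2)(0.819) = +0.9758 V.
Then ΔG = −nFE = −2 × 96485 × +0.9758 J/mol = −188 kJ/mol.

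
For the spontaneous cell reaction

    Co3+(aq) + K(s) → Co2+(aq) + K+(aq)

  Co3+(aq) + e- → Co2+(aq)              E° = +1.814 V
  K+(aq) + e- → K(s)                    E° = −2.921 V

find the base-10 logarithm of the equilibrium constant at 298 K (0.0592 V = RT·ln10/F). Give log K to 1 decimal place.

The Co³⁺/Co²⁺ couple is reduced (cathode); E°cell = +1.814 − (−2.921) = +4.735 V with n = 1.
At equilibrium E = 0, so log K = nE°cell / 0.0592 = (1)(+4.735) / 0.0592 = 80.0.

log K = 80.0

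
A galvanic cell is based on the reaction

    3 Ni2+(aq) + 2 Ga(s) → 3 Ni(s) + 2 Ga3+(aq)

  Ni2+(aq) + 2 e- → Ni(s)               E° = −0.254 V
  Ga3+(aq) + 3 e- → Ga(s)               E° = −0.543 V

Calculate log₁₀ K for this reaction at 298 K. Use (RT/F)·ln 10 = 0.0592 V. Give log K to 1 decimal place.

The Ni²⁺/Ni couple is reduced (cathode); E°cell = −0.254 − (−0.543) = +0.289 V with n = 6.
At equilibrium E = 0, so log K = nE°cell / 0.0592 = (6)(+0.289) / 0.0592 = 29.3.

log K = 29.3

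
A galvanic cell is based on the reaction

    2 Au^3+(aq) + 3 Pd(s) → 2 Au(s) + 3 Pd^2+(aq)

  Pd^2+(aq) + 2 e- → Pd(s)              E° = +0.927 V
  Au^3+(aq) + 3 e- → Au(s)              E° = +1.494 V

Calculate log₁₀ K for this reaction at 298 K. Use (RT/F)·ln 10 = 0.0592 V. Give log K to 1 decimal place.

The Au³⁺/Au couple is reduced (cathode); E°cell = +1.494 − (+0.927) = +0.567 V with n = 6.
At equilibrium E = 0, so log K = nE°cell / 0.0592 = (6)(+0.567) / 0.0592 = 57.5.

log K = 57.5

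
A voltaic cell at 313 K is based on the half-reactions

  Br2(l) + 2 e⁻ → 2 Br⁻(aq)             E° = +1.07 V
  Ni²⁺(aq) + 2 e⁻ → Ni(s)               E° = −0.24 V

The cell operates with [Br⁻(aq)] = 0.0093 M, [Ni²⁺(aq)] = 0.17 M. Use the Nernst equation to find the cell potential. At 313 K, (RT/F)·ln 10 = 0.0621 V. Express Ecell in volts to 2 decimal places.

The Br₂/Br⁻ couple has the more positive E°, so it is the cathode; Ni²⁺/Ni is the anode.
E°cell = +1.07 − (−0.24) = +1.31 V, with n = 2 electrons transferred.
Balancing gives Br2(l) + Ni(s) → 2 Br⁻(aq) + Ni²⁺(aq); hence Q = [Br⁻(aq)]^2·[Ni²⁺(aq)] = 1.47×10^−5 (log Q = −4.833).
Applying E = E° − (RT ln10/nF)·log Q gives +1.31 − (0.0621/2)(−4.833) = +1.46 V.

+1.46 V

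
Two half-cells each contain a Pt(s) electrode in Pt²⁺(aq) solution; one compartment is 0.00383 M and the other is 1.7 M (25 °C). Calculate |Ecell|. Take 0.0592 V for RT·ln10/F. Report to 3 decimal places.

For a concentration cell E°cell = 0, since both electrodes use the same couple.
The compartment with the higher Pt²⁺(aq) concentration (1.7 M) acts as the cathode; ions are reduced there and produced at the dilute (0.00383 M) anode.
With n = 2, Ecell = −(0.0592/2)·log([dilute]/[conc]) = −(0.0592/2)·log(0.00383/1.7) = +0.078 V.

0.078 V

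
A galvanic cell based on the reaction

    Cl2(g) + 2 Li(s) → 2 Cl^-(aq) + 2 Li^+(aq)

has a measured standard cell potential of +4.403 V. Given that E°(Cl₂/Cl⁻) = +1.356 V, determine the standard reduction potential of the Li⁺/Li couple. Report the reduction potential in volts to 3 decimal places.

−3.047 V

In the reaction as written the Cl₂/Cl⁻ couple is reduced (cathode) and Li⁺/Li is oxidized (anode), so E°cell = E°(Cl₂/Cl⁻) − E°(Li⁺/Li).
E°(Li⁺/Li) = E°(cathode) − E°cell = +1.356 − (+4.403) = −3.047 V.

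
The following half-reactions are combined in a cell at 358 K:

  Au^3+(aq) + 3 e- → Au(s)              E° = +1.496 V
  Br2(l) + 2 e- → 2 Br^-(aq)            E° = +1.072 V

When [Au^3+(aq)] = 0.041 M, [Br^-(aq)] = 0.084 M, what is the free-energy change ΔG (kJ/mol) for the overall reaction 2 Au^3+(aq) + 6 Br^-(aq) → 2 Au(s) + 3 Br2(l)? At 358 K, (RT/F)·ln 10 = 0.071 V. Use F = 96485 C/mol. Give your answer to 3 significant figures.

−182 kJ/mol

E°cell = +1.496 − (+1.072) = +0.424 V; the balanced reaction transfers n = 6 electrons.
The reaction quotient is 1 / ([Au^3+(aq)]^2·[Br^-(aq)]^6) = 1.69×10^9; by Nernst, E = +0.424 − (0.071/6)(9.229) = +0.3148 V.
ΔG = −nFE = −(6)(96485)(+0.3148) J/mol = −182 kJ/mol.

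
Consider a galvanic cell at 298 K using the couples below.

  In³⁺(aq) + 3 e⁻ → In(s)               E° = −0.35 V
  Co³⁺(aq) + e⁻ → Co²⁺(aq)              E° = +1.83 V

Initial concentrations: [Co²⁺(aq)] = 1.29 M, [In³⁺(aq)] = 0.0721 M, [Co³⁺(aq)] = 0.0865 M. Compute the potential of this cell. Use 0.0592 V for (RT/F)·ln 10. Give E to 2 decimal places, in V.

+2.13 V

Since E°(Co³⁺/Co²⁺) > E°(In³⁺/In), Co³⁺/Co²⁺ serves as the cathode.
The standard potential is +1.83 − (−0.35) = +2.18 V and the balanced reaction transfers n = 3 electrons.
Balancing gives 3 Co³⁺(aq) + In(s) → 3 Co²⁺(aq) + In³⁺(aq); hence Q = ([Co²⁺(aq)]^3·[In³⁺(aq)]) / [Co³⁺(aq)]^3 = 239 (log Q = 2.379).
E = E° − (0.0592/n)·log Q = +2.18 − (0.0592/3)(2.379) = +2.13 V.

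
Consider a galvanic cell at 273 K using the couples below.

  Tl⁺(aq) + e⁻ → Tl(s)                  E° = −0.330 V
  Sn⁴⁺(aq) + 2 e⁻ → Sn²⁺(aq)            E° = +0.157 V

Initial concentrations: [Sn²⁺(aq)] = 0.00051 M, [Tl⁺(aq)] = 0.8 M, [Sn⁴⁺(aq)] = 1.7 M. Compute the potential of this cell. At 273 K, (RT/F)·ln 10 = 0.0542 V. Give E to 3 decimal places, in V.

+0.588 V

Sn⁴⁺/Sn²⁺ is reduced (cathode, E° = +0.157 V) and Tl⁺/Tl is oxidized (anode).
The standard potential is +0.157 − (−0.330) = +0.487 V and the balanced reaction transfers n = 2 electrons.
For the overall reaction Sn⁴⁺(aq) + 2 Tl(s) → Sn²⁺(aq) + 2 Tl⁺(aq), Q = ([Sn²⁺(aq)]·[Tl⁺(aq)]^2) / [Sn⁴⁺(aq)] = 0.000192, giving log Q = −3.717.
E = E° − (0.0542/n)·log Q = +0.487 − (0.0542/2)(−3.717) = +0.588 V.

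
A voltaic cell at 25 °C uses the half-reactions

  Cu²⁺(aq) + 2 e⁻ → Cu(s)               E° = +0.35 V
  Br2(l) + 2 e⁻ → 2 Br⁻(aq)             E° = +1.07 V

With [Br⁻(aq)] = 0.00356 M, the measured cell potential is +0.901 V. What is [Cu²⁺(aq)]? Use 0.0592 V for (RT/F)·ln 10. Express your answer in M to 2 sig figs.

The Br₂/Br⁻ couple has the larger reduction potential, so it is the cathode: E°cell = +1.07 − (+0.35) = +0.72 V and n = 2.
From the Nernst equation, log Q = n(E° − E)/0.0592 = 2·(+0.72 − (+0.901))/0.0592 = −6.115.
The balanced reaction is Br2(l) + Cu(s) → 2 Br⁻(aq) + Cu²⁺(aq), so Q = [Br⁻(aq)]^2·[Cu²⁺(aq)].
Solving for the unknown gives log [Cu²⁺(aq)] = −1.218, so [Cu²⁺(aq)] ≈ 0.061 M.

0.061 M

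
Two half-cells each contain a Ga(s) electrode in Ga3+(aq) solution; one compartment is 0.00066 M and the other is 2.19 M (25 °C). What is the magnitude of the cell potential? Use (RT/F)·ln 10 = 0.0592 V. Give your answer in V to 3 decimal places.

For a concentration cell E°cell = 0, since both electrodes use the same couple.
The compartment with the higher Ga3+(aq) concentration (2.19 M) acts as the cathode; ions are reduced there and produced at the dilute (0.00066 M) anode.
With n = 3, Ecell = −(0.0592/3)·log([dilute]/[conc]) = −(0.0592/3)·log(0.00066/2.19) = +0.069 V.

0.069 V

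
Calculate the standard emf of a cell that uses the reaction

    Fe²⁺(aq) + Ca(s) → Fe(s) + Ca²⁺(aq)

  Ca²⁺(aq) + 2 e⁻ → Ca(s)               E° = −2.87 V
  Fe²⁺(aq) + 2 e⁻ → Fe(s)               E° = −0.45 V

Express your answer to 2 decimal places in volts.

+2.42 V

In the reaction as written, Fe²⁺(aq) is reduced (cathode) and Ca²⁺(aq) is produced by oxidation at the anode.
E°cell = E°(cathode) − E°(anode) = −0.45 − (−2.87) = +2.42 V.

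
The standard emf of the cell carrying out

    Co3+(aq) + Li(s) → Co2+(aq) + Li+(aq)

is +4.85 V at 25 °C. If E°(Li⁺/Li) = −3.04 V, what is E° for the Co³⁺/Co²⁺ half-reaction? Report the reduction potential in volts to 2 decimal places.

+1.81 V

In the reaction as written the Co³⁺/Co²⁺ couple is reduced (cathode) and Li⁺/Li is oxidized (anode), so E°cell = E°(Co³⁺/Co²⁺) − E°(Li⁺/Li).
E°(Co³⁺/Co²⁺) = E°cell + E°(anode) = +4.85 + (−3.04) = +1.81 V.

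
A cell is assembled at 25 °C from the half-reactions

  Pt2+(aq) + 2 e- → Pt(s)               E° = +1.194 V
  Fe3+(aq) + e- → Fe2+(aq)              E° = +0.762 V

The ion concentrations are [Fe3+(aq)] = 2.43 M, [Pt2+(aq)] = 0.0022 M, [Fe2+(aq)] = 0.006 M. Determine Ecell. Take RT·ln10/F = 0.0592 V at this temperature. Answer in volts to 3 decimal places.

+0.199 V

Pt²⁺/Pt is reduced (cathode, E° = +1.194 V) and Fe³⁺/Fe²⁺ is oxidized (anode).
The standard potential is +1.194 − (+0.762) = +0.432 V and the balanced reaction transfers n = 2 electrons.
For the overall reaction Pt2+(aq) + 2 Fe2+(aq) → Pt(s) + 2 Fe3+(aq), Q = [Fe3+(aq)]^2 / ([Pt2+(aq)]·[Fe2+(aq)]^2) = 7.46×10^7, giving log Q = 7.872.
Applying E = E° − (RT ln10/nF)·log Q gives +0.432 − (0.0592/2)(7.872) = +0.199 V.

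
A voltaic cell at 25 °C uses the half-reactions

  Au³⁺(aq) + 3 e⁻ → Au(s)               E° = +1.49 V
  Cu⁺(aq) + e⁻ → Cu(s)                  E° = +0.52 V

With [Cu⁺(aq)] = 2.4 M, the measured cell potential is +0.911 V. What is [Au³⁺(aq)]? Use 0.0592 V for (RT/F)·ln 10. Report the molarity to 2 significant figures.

0.014 M

The Au³⁺/Au couple has the larger reduction potential, so it is the cathode: E°cell = +1.49 − (+0.52) = +0.97 V and n = 3.
From the Nernst equation, log Q = n(E° − E)/0.0592 = 3·(+0.97 − (+0.911))/0.0592 = 2.990.
The balanced reaction is Au³⁺(aq) + 3 Cu(s) → Au(s) + 3 Cu⁺(aq), so Q = [Cu⁺(aq)]^3 / [Au³⁺(aq)].
Substituting the known concentrations and solving, log [Au³⁺(aq)] = −1.849 and [Au³⁺(aq)] = 0.014 M.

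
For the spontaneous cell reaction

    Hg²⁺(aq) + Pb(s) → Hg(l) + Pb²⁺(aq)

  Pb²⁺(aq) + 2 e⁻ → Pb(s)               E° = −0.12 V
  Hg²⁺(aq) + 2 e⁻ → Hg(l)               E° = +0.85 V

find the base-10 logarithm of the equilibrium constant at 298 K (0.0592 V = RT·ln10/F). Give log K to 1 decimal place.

The Hg²⁺/Hg couple is reduced (cathode); E°cell = +0.85 − (−0.12) = +0.97 V with n = 2.
At equilibrium E = 0, so log K = nE°cell / 0.0592 = (2)(+0.97) / 0.0592 = 32.8.

log K = 32.8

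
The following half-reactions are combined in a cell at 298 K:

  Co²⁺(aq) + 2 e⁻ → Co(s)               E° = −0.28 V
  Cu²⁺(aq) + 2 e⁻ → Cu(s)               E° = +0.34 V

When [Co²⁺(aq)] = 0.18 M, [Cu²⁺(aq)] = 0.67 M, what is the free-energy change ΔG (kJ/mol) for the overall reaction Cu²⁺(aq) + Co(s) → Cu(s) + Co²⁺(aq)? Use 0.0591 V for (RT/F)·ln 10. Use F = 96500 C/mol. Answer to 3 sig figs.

−123 kJ/mol

With Cu²⁺/Cu reduced at the cathode, E°cell = +0.34 − (−0.28) = +0.62 V and n = 2.
Q = [Co²⁺(aq)] / [Cu²⁺(aq)] = 0.269, so log Q = −0.571 and E = +0.62 − (0.0591/2)(−0.571) = +0.6369 V.
ΔG = −nFE = −(2)(96500)(+0.6369) J/mol = −123 kJ/mol.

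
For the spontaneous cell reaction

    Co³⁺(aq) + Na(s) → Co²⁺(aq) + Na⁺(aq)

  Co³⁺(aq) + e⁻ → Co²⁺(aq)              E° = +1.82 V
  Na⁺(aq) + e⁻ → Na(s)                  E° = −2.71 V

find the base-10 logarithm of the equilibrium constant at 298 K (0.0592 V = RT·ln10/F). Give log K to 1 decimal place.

log K = 76.5

The Co³⁺/Co²⁺ couple is reduced (cathode); E°cell = +1.82 − (−2.71) = +4.53 V with n = 1.
At equilibrium E = 0, so log K = nE°cell / 0.0592 = (1)(+4.53) / 0.0592 = 76.5.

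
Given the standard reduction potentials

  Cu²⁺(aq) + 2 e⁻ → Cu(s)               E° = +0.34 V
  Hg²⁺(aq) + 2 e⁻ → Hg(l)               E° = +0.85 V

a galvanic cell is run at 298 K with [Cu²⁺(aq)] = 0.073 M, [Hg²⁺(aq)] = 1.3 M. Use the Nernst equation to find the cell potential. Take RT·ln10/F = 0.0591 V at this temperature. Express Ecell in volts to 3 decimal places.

Since E°(Hg²⁺/Hg) > E°(Cu²⁺/Cu), Hg²⁺/Hg serves as the cathode.
E°cell = E°cat − E°an = +0.85 − (+0.34) = +0.51 V; n = 2.
For the overall reaction Hg²⁺(aq) + Cu(s) → Hg(l) + Cu²⁺(aq), Q = [Cu²⁺(aq)] / [Hg²⁺(aq)] = 0.0562, giving log Q = −1.251.
Applying E = E° − (RT ln10/nF)·log Q gives +0.51 − (0.0591/2)(−1.251) = +0.547 V.

+0.547 V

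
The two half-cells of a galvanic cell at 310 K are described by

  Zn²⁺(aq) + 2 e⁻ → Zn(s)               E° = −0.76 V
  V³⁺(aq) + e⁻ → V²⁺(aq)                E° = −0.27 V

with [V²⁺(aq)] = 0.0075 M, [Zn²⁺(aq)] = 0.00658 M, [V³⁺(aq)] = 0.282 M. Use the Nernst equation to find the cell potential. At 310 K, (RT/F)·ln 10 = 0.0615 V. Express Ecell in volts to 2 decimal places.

V³⁺/V²⁺ is reduced (cathode, E° = −0.27 V) and Zn²⁺/Zn is oxidized (anode).
E°cell = E°cat − E°an = −0.27 − (−0.76) = +0.49 V; n = 2.
The balanced reaction is 2 V³⁺(aq) + Zn(s) → 2 V²⁺(aq) + Zn²⁺(aq), so Q = ([V²⁺(aq)]^2·[Zn²⁺(aq)]) / [V³⁺(aq)]^2 = 4.65×10^−6 and log Q = −5.332.
Applying E = E° − (RT ln10/nF)·log Q gives +0.49 − (0.0615/2)(−5.332) = +0.65 V.

+0.65 V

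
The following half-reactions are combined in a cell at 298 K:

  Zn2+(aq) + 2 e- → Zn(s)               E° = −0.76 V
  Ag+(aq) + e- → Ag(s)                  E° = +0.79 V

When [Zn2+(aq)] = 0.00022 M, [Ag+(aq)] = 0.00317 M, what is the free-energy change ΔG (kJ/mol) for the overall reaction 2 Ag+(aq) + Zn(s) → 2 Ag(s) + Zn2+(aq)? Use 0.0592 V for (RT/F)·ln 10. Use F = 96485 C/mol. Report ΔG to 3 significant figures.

E°cell = +0.79 − (−0.76) = +1.55 V; the balanced reaction transfers n = 2 electrons.
Here Q = [Zn2+(aq)] / [Ag+(aq)]^2 = 21.9 (log Q = 1.340), giving E = +1.55 − (0.0592/2)·(1.340) = +1.5103 V.
Then ΔG = −nFE = −2 × 96485 × +1.5103 J/mol = −291 kJ/mol.

−291 kJ/mol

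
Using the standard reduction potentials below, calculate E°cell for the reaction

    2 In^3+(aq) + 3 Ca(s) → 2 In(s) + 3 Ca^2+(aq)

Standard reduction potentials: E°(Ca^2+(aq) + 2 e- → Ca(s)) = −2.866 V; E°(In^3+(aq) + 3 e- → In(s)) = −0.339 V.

In the reaction as written, In^3+(aq) is reduced (cathode) and Ca^2+(aq) is produced by oxidation at the anode.
E°cell = E°(cathode) − E°(anode) = −0.339 − (−2.866) = +2.527 V.

+2.527 V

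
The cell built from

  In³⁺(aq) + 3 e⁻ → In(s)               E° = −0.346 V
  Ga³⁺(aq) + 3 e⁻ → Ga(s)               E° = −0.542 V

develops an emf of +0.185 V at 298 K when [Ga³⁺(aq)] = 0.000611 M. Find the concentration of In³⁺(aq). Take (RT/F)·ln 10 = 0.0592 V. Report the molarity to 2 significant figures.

With In³⁺/In at the cathode and Ga³⁺/Ga at the anode, E°cell = −0.346 − (−0.542) = +0.196 V (n = 3).
From the Nernst equation, log Q = n(E° − E)/0.0592 = 3·(+0.196 − (+0.185))/0.0592 = 0.557.
Balancing electrons gives In³⁺(aq) + Ga(s) → In(s) + Ga³⁺(aq); thus Q = [Ga³⁺(aq)] / [In³⁺(aq)].
Isolating [In³⁺(aq)] in Q = 10^{0.557} yields log [In³⁺(aq)] = −3.771, i.e. 0.00017 M.

0.00017 M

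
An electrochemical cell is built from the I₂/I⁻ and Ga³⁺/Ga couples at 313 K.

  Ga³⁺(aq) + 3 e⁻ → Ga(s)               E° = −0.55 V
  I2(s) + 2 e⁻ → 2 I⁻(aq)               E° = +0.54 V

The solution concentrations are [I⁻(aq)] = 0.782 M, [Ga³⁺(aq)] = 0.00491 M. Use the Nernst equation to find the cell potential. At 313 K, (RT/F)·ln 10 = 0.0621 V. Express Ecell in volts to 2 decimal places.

The I₂/I⁻ couple has the more positive E°, so it is the cathode; Ga³⁺/Ga is the anode.
The standard potential is +0.54 − (−0.55) = +1.09 V and the balanced reaction transfers n = 6 electrons.
Balancing gives 3 I2(s) + 2 Ga(s) → 6 I⁻(aq) + 2 Ga³⁺(aq); hence Q = [I⁻(aq)]^6·[Ga³⁺(aq)]^2 = 5.51×10^−6 (log Q = −5.259).
E = E° − (0.0621/n)·log Q = +1.09 − (0.0621/6)(−5.259) = +1.14 V.

+1.14 V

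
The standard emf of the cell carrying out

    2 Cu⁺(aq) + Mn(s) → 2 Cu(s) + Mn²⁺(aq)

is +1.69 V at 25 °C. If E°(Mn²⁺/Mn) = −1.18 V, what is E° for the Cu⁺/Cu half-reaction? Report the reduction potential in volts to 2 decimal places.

+0.51 V

In the reaction as written the Cu⁺/Cu couple is reduced (cathode) and Mn²⁺/Mn is oxidized (anode), so E°cell = E°(Cu⁺/Cu) − E°(Mn²⁺/Mn).
E°(Cu⁺/Cu) = E°cell + E°(anode) = +1.69 + (−1.18) = +0.51 V.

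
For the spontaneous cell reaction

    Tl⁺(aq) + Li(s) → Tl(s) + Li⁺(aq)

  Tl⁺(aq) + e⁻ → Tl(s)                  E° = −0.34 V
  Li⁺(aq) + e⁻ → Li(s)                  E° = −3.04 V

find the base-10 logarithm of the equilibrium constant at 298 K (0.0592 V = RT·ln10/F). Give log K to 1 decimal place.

The Tl⁺/Tl couple is reduced (cathode); E°cell = −0.34 − (−3.04) = +2.70 V with n = 1.
At equilibrium E = 0, so log K = nE°cell / 0.0592 = (1)(+2.70) / 0.0592 = 45.6.

log K = 45.6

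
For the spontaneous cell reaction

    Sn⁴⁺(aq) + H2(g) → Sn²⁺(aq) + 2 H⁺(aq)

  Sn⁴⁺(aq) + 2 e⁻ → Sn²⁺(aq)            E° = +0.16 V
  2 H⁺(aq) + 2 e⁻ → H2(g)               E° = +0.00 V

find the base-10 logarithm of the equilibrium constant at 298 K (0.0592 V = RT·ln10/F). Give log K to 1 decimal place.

The Sn⁴⁺/Sn²⁺ couple is reduced (cathode); E°cell = +0.16 − (+0.00) = +0.16 V with n = 2.
At equilibrium E = 0, so log K = nE°cell / 0.0592 = (2)(+0.16) / 0.0592 = 5.4.

log K = 5.4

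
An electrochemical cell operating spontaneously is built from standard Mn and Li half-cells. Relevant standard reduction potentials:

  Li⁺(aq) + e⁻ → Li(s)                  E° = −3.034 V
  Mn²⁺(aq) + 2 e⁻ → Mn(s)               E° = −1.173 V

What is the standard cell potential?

+1.861 V

The Mn²⁺/Mn couple has the higher E°, so Mn ion is reduced (cathode) and Li is oxidized (anode).
E°cell = E°(cathode) − E°(anode) = −1.173 − (−3.034) = +1.861 V.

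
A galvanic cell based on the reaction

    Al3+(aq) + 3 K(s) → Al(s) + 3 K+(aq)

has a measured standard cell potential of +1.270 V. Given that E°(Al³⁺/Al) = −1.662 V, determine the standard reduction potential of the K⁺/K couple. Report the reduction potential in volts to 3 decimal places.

−2.932 V

In the reaction as written the Al³⁺/Al couple is reduced (cathode) and K⁺/K is oxidized (anode), so E°cell = E°(Al³⁺/Al) − E°(K⁺/K).
E°(K⁺/K) = E°(cathode) − E°cell = −1.662 − (+1.270) = −2.932 V.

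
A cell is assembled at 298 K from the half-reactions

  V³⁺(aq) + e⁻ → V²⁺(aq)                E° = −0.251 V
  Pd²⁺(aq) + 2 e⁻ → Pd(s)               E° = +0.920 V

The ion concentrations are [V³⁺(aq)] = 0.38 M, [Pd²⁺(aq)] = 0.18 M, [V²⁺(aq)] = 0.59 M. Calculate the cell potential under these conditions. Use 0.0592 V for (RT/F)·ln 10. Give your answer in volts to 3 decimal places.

+1.160 V

The Pd²⁺/Pd couple has the more positive E°, so it is the cathode; V³⁺/V²⁺ is the anode.
E°cell = +0.920 − (−0.251) = +1.171 V, with n = 2 electrons transferred.
The balanced reaction is Pd²⁺(aq) + 2 V²⁺(aq) → Pd(s) + 2 V³⁺(aq), so Q = [V³⁺(aq)]^2 / ([Pd²⁺(aq)]·[V²⁺(aq)]^2) = 2.3 and log Q = 0.363.
Applying E = E° − (RT ln10/nF)·log Q gives +1.171 − (0.0592/2)(0.363) = +1.160 V.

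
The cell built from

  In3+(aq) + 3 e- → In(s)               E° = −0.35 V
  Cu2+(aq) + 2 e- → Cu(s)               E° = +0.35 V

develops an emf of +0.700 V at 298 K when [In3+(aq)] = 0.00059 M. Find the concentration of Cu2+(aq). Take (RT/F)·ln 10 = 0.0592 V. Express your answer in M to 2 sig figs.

The Cu²⁺/Cu couple has the larger reduction potential, so it is the cathode: E°cell = +0.35 − (−0.35) = +0.70 V and n = 6.
From the Nernst equation, log Q = n(E° − E)/0.0592 = 6·(+0.70 − (+0.700))/0.0592 = 0.000.
For 3 Cu2+(aq) + 2 In(s) → 3 Cu(s) + 2 In3+(aq), the reaction quotient is Q = [In3+(aq)]^2 / [Cu2+(aq)]^3.
Isolating [Cu2+(aq)] in Q = 10^{0.000} yields log [Cu2+(aq)] = −2.153, i.e. 0.0070 M.

0.0070 M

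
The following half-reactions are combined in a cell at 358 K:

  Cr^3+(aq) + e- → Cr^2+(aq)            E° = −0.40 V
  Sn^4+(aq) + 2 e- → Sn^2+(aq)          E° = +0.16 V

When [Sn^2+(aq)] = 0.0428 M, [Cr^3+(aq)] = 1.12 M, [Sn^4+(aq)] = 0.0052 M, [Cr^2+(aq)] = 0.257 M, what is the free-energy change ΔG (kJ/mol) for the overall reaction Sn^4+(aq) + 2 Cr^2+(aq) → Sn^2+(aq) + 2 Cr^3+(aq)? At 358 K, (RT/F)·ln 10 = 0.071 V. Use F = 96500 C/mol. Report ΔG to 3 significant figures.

−93.0 kJ/mol

With Sn⁴⁺/Sn²⁺ reduced at the cathode, E°cell = +0.16 − (−0.40) = +0.56 V and n = 2.
Here Q = ([Sn^2+(aq)]·[Cr^3+(aq)]^2) / ([Sn^4+(aq)]·[Cr^2+(aq)]^2) = 156 (log Q = 2.194), giving E = +0.56 − (0.071/2)·(2.194) = +0.4821 V.
Finally ΔG = −nFE = −(2)(96500 C/mol)(+0.4821 V) = −93.0 kJ/mol.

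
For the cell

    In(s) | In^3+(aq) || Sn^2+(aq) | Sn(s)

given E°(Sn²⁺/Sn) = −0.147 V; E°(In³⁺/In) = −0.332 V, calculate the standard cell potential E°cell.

+0.185 V

By convention the left-hand electrode in cell notation is the anode (oxidation) and the right-hand electrode is the cathode (reduction).
E°cell = E°(right) − E°(left) = −0.147 − (−0.332) = +0.185 V.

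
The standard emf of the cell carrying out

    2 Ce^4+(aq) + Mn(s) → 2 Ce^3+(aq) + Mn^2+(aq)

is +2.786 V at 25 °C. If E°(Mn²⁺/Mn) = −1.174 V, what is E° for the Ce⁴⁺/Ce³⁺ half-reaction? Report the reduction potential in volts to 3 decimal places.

+1.612 V

In the reaction as written the Ce⁴⁺/Ce³⁺ couple is reduced (cathode) and Mn²⁺/Mn is oxidized (anode), so E°cell = E°(Ce⁴⁺/Ce³⁺) − E°(Mn²⁺/Mn).
E°(Ce⁴⁺/Ce³⁺) = E°cell + E°(anode) = +2.786 + (−1.174) = +1.612 V.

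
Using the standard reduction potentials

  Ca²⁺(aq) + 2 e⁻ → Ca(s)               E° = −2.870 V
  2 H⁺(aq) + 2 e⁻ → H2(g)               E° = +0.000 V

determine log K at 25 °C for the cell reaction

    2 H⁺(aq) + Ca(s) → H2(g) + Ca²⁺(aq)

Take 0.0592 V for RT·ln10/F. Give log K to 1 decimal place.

log K = 97.0

The 2H⁺/H₂ couple is reduced (cathode); E°cell = +0.000 − (−2.870) = +2.870 V with n = 2.
At equilibrium E = 0, so log K = nE°cell / 0.0592 = (2)(+2.870) / 0.0592 = 97.0.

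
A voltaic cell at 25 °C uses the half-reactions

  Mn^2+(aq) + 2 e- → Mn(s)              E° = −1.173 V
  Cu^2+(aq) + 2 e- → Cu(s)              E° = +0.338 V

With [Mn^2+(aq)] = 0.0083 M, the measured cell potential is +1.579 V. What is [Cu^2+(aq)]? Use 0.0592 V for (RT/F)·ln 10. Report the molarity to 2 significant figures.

With Cu²⁺/Cu at the cathode and Mn²⁺/Mn at the anode, E°cell = +0.338 − (−1.173) = +1.511 V (n = 2).
Since E = E° − (0.0592/n)·log Q, log Q = n(E° − E)/0.0592 = −2.297.
Balancing electrons gives Cu^2+(aq) + Mn(s) → Cu(s) + Mn^2+(aq); thus Q = [Mn^2+(aq)] / [Cu^2+(aq)].
Solving for the unknown gives log [Cu^2+(aq)] = 0.216, so [Cu^2+(aq)] ≈ 1.6 M.

1.6 M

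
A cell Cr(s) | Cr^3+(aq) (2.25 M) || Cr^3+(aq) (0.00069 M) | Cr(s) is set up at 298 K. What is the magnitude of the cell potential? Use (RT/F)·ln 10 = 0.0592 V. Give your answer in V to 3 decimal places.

0.069 V

For a concentration cell E°cell = 0, since both electrodes use the same couple.
The compartment with the higher Cr^3+(aq) concentration (2.25 M) acts as the cathode; ions are reduced there and produced at the dilute (0.00069 M) anode.
With n = 3, Ecell = −(0.0592/3)·log([dilute]/[conc]) = −(0.0592/3)·log(0.00069/2.25) = +0.069 V.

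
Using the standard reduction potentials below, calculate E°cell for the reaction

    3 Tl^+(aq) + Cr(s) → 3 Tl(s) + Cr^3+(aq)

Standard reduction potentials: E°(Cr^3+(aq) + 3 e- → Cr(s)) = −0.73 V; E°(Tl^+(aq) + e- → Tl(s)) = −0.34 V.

Tl^+(aq) gains electrons, so the Tl⁺/Tl couple is the cathode; the Cr³⁺/Cr couple is the anode.
E°cell = E°(cathode) − E°(anode) = −0.34 − (−0.73) = +0.39 V.
The positive value indicates the reaction is spontaneous as written.

+0.39 V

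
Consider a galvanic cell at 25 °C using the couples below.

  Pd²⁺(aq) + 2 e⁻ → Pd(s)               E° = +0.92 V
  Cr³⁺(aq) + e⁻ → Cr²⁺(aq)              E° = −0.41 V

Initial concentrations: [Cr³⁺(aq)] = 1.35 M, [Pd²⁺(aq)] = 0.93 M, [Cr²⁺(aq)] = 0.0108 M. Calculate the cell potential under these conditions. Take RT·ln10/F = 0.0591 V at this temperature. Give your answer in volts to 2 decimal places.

+1.21 V

Since E°(Pd²⁺/Pd) > E°(Cr³⁺/Cr²⁺), Pd²⁺/Pd serves as the cathode.
E°cell = +0.92 − (−0.41) = +1.33 V, with n = 2 electrons transferred.
The balanced reaction is Pd²⁺(aq) + 2 Cr²⁺(aq) → Pd(s) + 2 Cr³⁺(aq), so Q = [Cr³⁺(aq)]^2 / ([Pd²⁺(aq)]·[Cr²⁺(aq)]^2) = 1.68×10^4 and log Q = 4.225.
E = E° − (0.0591/n)·log Q = +1.33 − (0.0591/2)(4.225) = +1.21 V.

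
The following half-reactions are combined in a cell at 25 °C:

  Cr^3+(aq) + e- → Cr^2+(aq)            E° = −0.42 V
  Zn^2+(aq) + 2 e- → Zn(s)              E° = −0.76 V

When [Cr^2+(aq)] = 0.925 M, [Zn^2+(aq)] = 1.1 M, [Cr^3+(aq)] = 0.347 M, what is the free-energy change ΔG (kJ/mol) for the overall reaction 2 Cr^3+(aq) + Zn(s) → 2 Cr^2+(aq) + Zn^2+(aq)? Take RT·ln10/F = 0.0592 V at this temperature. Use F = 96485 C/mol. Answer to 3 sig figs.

−60.5 kJ/mol

E°cell = −0.42 − (−0.76) = +0.34 V; the balanced reaction transfers n = 2 electrons.
The reaction quotient is ([Cr^2+(aq)]^2·[Zn^2+(aq)]) / [Cr^3+(aq)]^2 = 7.82; by Nernst, E = +0.34 − (0.0592/2)(0.893) = +0.3136 V.
Finally ΔG = −nFE = −(2)(96485 C/mol)(+0.3136 V) = −60.5 kJ/mol.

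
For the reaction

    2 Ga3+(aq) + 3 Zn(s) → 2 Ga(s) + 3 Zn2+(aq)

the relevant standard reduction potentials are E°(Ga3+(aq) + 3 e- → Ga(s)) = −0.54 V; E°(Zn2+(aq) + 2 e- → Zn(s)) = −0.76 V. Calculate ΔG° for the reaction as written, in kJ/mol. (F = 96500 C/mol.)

In the reaction as written Ga3+(aq) is reduced, so the Ga³⁺/Ga couple is the cathode and Zn²⁺/Zn is the anode.
E°cell = −0.54 − (−0.76) = +0.22 V; balancing electrons gives n = 6.
ΔG° = −nFE°cell = −(6)(96500)(+0.22) J/mol = −127 kJ/mol.

−127 kJ/mol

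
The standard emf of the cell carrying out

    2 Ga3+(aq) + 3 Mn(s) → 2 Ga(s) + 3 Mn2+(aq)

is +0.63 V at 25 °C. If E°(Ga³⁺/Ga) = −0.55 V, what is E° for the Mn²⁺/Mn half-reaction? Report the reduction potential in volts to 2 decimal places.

−1.18 V

In the reaction as written the Ga³⁺/Ga couple is reduced (cathode) and Mn²⁺/Mn is oxidized (anode), so E°cell = E°(Ga³⁺/Ga) − E°(Mn²⁺/Mn).
E°(Mn²⁺/Mn) = E°(cathode) − E°cell = −0.55 − (+0.63) = −1.18 V.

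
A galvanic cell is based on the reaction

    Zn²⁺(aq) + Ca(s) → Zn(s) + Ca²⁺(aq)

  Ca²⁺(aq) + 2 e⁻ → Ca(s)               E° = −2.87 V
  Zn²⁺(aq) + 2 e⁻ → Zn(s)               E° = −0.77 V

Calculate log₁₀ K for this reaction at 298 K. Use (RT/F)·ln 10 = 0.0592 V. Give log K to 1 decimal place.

log K = 70.9

The Zn²⁺/Zn couple is reduced (cathode); E°cell = −0.77 − (−2.87) = +2.10 V with n = 2.
At equilibrium E = 0, so log K = nE°cell / 0.0592 = (2)(+2.10) / 0.0592 = 70.9.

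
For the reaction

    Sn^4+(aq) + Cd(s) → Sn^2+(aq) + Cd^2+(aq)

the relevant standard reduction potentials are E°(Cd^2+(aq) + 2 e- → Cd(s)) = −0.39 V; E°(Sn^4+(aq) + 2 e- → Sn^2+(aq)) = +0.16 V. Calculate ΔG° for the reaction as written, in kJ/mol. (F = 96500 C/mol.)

In the reaction as written Sn^4+(aq) is reduced, so the Sn⁴⁺/Sn²⁺ couple is the cathode and Cd²⁺/Cd is the anode.
E°cell = +0.16 − (−0.39) = +0.55 V; balancing electrons gives n = 2.
ΔG° = −nFE°cell = −(2)(96500)(+0.55) J/mol = −106 kJ/mol.

−106 kJ/mol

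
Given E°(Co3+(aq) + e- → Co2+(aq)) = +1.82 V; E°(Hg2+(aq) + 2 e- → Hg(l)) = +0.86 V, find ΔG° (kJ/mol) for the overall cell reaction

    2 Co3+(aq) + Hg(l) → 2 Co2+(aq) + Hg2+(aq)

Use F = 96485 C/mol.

In the reaction as written Co3+(aq) is reduced, so the Co³⁺/Co²⁺ couple is the cathode and Hg²⁺/Hg is the anode.
E°cell = +1.82 − (+0.86) = +0.96 V; balancing electrons gives n = 2.
ΔG° = −nFE°cell = −(2)(96485)(+0.96) J/mol = −185 kJ/mol.

−185 kJ/mol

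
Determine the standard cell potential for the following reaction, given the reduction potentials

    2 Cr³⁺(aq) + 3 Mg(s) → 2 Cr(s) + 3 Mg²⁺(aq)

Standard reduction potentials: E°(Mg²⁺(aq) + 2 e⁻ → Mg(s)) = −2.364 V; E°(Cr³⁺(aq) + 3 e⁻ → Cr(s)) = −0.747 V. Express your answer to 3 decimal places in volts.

+1.617 V

Cr³⁺(aq) gains electrons, so the Cr³⁺/Cr couple is the cathode; the Mg²⁺/Mg couple is the anode.
E°cell = E°(cathode) − E°(anode) = −0.747 − (−2.364) = +1.617 V.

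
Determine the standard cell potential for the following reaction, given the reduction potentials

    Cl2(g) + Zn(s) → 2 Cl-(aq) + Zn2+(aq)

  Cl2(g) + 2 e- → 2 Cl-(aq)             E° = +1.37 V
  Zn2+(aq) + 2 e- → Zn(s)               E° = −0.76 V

Cl2(g) gains electrons, so the Cl₂/Cl⁻ couple is the cathode; the Zn²⁺/Zn couple is the anode.
E°cell = E°(cathode) − E°(anode) = +1.37 − (−0.76) = +2.13 V.
The positive value indicates the reaction is spontaneous as written.

+2.13 V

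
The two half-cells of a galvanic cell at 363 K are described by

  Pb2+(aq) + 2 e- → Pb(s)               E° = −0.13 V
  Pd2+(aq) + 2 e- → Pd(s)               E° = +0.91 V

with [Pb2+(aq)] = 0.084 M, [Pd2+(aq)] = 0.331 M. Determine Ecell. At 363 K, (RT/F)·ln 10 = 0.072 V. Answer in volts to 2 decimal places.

+1.06 V

Pd²⁺/Pd is reduced (cathode, E° = +0.91 V) and Pb²⁺/Pb is oxidized (anode).
E°cell = E°cat − E°an = +0.91 − (−0.13) = +1.04 V; n = 2.
For the overall reaction Pd2+(aq) + Pb(s) → Pd(s) + Pb2+(aq), Q = [Pb2+(aq)] / [Pd2+(aq)] = 0.254, giving log Q = −0.596.
Applying E = E° − (RT ln10/nF)·log Q gives +1.04 − (0.072/2)(−0.596) = +1.06 V.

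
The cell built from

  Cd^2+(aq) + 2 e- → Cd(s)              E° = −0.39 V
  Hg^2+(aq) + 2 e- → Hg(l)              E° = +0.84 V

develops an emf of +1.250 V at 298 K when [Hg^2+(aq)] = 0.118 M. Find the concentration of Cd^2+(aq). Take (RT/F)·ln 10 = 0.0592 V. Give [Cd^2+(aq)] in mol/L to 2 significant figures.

0.025 M

With Hg²⁺/Hg at the cathode and Cd²⁺/Cd at the anode, E°cell = +0.84 − (−0.39) = +1.23 V (n = 2).
Since E = E° − (0.0592/n)·log Q, log Q = n(E° − E)/0.0592 = −0.676.
Balancing electrons gives Hg^2+(aq) + Cd(s) → Hg(l) + Cd^2+(aq); thus Q = [Cd^2+(aq)] / [Hg^2+(aq)].
Solving for the unknown gives log [Cd^2+(aq)] = −1.604, so [Cd^2+(aq)] ≈ 0.025 M.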